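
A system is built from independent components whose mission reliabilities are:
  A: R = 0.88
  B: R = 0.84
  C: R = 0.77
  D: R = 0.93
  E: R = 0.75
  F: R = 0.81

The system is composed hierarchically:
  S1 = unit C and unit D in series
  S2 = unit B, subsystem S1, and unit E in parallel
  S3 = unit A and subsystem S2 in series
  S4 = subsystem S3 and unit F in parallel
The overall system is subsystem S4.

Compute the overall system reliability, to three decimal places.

0.975

Series (C and D): 0.77000 × 0.93000 = 0.71610
Parallel (B, [0.71610], and E): 1 − (1 − 0.84000)(1 − 0.71610)(1 − 0.75000) = 0.98864
Series (A and [0.98864]): 0.88000 × 0.98864 = 0.87000
Parallel ([0.87000] and F): 1 − (1 − 0.87000)(1 − 0.81000) = 0.975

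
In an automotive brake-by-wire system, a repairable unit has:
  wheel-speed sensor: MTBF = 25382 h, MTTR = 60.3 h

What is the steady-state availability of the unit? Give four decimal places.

0.9976

A(wheel-speed sensor) = MTBF/(MTBF+MTTR) = 25382/(25382+60.3) = 0.9976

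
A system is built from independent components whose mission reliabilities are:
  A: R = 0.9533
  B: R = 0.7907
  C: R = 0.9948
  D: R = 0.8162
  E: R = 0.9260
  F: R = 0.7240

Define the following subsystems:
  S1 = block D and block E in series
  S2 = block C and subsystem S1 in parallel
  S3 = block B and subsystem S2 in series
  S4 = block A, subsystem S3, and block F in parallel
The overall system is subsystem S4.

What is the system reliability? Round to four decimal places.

Series (D and E): 0.816200 × 0.926000 = 0.755801
Parallel (C and [0.755801]): 1 − (1 − 0.994800)(1 − 0.755801) = 0.998730
Series (B and [0.998730]): 0.790700 × 0.998730 = 0.789696
Parallel (A, [0.789696], and F): 1 − (1 − 0.953300)(1 − 0.789696)(1 − 0.724000) = 0.9973

0.9973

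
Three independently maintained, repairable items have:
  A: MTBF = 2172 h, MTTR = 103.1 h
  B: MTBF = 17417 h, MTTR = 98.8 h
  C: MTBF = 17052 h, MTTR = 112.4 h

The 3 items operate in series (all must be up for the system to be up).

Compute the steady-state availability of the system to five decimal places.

A(A) = MTBF/(MTBF+MTTR) = 2172/(2172+103.1) = 0.954683
A(B) = MTBF/(MTBF+MTTR) = 17417/(17417+98.8) = 0.994359
A(C) = MTBF/(MTBF+MTTR) = 17052/(17052+112.4) = 0.993452
Series availability: 0.954683 × 0.994359 × 0.993452 = 0.94308

0.94308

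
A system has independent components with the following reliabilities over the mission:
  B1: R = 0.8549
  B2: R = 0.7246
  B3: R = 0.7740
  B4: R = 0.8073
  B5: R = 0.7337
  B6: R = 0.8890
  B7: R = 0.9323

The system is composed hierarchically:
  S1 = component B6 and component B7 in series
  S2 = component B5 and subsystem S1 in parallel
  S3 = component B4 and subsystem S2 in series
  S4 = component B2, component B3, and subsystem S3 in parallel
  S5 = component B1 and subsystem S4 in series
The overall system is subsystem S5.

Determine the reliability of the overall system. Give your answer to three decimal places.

0.843

Series (B6 and B7): 0.88900 × 0.93230 = 0.82881
Parallel (B5 and [0.82881]): 1 − (1 − 0.73370)(1 − 0.82881) = 0.95441
Series (B4 and [0.95441]): 0.80730 × 0.95441 = 0.77050
Parallel (B2, B3, and [0.77050]): 1 − (1 − 0.72460)(1 − 0.77400)(1 − 0.77050) = 0.98572
Series (B1 and [0.98572]): 0.85490 × 0.98572 = 0.843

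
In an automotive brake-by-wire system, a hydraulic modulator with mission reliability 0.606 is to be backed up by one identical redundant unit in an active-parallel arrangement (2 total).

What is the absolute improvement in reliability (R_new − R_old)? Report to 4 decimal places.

0.2388

R_before = 0.606
R_after = 1 − (1 − 0.606)^2 = 0.8448
ΔR = 0.8448 − 0.606 = 0.2388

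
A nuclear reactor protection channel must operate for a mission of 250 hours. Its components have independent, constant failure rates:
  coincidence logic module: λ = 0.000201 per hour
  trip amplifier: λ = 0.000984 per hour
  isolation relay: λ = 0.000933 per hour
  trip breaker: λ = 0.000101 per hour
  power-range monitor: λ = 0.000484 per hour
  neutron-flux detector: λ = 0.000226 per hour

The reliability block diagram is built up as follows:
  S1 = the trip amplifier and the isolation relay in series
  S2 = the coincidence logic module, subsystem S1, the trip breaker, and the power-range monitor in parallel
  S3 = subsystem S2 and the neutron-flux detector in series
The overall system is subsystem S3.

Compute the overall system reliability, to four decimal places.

0.9450

R(coincidence logic module) = exp(−0.000201 × 250) = 0.950992
R(trip amplifier) = exp(−0.000984 × 250) = 0.781922
R(isolation relay) = exp(−0.000933 × 250) = 0.791956
R(trip breaker) = exp(−0.000101 × 250) = 0.975066
R(power-range monitor) = exp(−0.000484 × 250) = 0.886034
R(neutron-flux detector) = exp(−0.000226 × 250) = 0.945066
Series (trip amplifier and isolation relay): 0.781922 × 0.791956 = 0.619248
Parallel (coincidence logic module, [0.619248], trip breaker, and power-range monitor): 1 − (1 − 0.950992)(1 − 0.619248)(1 − 0.975066)(1 − 0.886034) = 0.999947
Series ([0.999947] and neutron-flux detector): 0.999947 × 0.945066 = 0.9450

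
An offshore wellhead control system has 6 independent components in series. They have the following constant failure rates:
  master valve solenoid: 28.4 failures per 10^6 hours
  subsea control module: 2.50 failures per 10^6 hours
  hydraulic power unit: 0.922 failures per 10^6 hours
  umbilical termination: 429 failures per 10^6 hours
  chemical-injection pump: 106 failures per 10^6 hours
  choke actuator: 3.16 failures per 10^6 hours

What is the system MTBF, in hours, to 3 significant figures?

Series of exponential components: λ_sys = Σ λ_i
λ_sys = 0.0000284 + 0.00000250 + 0.000000922 + 0.000429 + 0.000106 + 0.00000316 = 5.6998e-04 /h
MTBF = 1 / λ_sys = 1750 h

1750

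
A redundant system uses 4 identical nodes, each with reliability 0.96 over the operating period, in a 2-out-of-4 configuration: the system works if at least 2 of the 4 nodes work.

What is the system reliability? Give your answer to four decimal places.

R = Σ_{i=2}^{4} C(4,i) p^i (1−p)^{4−i} with p = 0.96
C(4,2)·0.96^2·0.04^2 = 0.008847
C(4,3)·0.96^3·0.04^1 = 0.141558
C(4,4)·0.96^4·0.04^0 = 0.849347
Sum = 0.9998

0.9998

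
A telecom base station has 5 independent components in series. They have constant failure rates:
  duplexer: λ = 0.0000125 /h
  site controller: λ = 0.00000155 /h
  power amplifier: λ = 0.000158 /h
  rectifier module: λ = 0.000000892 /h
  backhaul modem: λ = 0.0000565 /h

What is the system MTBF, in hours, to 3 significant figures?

4360

Series of exponential components: λ_sys = Σ λ_i
λ_sys = 0.0000125 + 0.00000155 + 0.000158 + 0.000000892 + 0.0000565 = 2.2944e-04 /h
MTBF = 1 / λ_sys = 4360 h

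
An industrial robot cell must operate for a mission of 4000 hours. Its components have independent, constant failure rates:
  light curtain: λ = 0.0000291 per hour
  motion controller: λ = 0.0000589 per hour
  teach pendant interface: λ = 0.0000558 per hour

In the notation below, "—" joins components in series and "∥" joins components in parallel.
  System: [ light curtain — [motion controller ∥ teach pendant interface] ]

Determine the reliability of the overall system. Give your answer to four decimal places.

0.8527

R(light curtain) = exp(−0.0000291 × 4000) = 0.890119
R(motion controller) = exp(−0.0000589 × 4000) = 0.790097
R(teach pendant interface) = exp(−0.0000558 × 4000) = 0.799955
Parallel (motion controller and teach pendant interface): 1 − (1 − 0.790097)(1 − 0.799955) = 0.958010
Series (light curtain and [0.958010]): 0.890119 × 0.958010 = 0.8527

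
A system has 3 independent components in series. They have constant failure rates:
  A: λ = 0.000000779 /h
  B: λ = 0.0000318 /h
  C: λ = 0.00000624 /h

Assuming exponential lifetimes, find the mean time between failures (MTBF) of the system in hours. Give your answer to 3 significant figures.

Series of exponential components: λ_sys = Σ λ_i
λ_sys = 0.000000779 + 0.0000318 + 0.00000624 = 3.8819e-05 /h
MTBF = 1 / λ_sys = 25800 h

25800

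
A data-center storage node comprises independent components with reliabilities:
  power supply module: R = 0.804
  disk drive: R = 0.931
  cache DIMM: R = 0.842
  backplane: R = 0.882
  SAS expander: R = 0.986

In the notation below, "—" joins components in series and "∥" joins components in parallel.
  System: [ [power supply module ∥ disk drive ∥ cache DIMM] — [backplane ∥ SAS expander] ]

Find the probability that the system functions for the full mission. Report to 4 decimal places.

0.9962

Parallel (power supply module, disk drive, and cache DIMM): 1 − (1 − 0.804000)(1 − 0.931000)(1 − 0.842000) = 0.997863
Parallel (backplane and SAS expander): 1 − (1 − 0.882000)(1 − 0.986000) = 0.998348
Series ([0.997863] and [0.998348]): 0.997863 × 0.998348 = 0.9962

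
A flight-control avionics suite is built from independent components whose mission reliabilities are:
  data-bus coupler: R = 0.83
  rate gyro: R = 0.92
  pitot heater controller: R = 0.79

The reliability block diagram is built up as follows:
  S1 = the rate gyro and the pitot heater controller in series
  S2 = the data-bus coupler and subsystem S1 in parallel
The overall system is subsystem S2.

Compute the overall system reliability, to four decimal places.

Series (rate gyro and pitot heater controller): 0.920000 × 0.790000 = 0.726800
Parallel (data-bus coupler and [0.726800]): 1 − (1 − 0.830000)(1 − 0.726800) = 0.9536

0.9536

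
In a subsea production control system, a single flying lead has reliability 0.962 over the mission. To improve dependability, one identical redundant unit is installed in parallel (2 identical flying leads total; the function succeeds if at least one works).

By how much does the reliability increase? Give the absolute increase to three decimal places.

0.037

R_before = 0.962
R_after = 1 − (1 − 0.962)^2 = 0.999
ΔR = 0.999 − 0.962 = 0.037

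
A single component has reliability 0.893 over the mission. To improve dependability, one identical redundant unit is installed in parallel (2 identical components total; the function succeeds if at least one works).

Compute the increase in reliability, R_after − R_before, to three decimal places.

0.096

R_before = 0.893
R_after = 1 − (1 − 0.893)^2 = 0.989
ΔR = 0.989 − 0.893 = 0.096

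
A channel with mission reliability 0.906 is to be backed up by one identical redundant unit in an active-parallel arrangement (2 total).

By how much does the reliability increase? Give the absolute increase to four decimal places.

R_before = 0.906
R_after = 1 − (1 − 0.906)^2 = 0.9912
ΔR = 0.9912 − 0.906 = 0.0852

0.0852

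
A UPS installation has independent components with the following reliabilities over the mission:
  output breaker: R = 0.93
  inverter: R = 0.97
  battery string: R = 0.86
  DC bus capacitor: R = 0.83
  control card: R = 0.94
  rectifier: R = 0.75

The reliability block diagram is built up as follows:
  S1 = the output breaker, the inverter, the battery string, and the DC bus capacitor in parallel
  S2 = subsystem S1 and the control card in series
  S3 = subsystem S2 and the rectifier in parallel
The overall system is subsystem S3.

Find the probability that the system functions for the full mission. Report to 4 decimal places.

Parallel (output breaker, inverter, battery string, and DC bus capacitor): 1 − (1 − 0.930000)(1 − 0.970000)(1 − 0.860000)(1 − 0.830000) = 0.999950
Series ([0.999950] and control card): 0.999950 × 0.940000 = 0.939953
Parallel ([0.939953] and rectifier): 1 − (1 − 0.939953)(1 − 0.750000) = 0.9850

0.9850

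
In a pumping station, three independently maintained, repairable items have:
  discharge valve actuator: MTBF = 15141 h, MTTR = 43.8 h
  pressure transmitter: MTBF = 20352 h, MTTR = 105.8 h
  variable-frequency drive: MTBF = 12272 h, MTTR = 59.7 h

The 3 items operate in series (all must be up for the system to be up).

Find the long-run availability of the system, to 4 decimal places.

A(discharge valve actuator) = MTBF/(MTBF+MTTR) = 15141/(15141+43.8) = 0.997116
A(pressure transmitter) = MTBF/(MTBF+MTTR) = 20352/(20352+105.8) = 0.994828
A(variable-frequency drive) = MTBF/(MTBF+MTTR) = 12272/(12272+59.7) = 0.995159
Series availability: 0.997116 × 0.994828 × 0.995159 = 0.9872

0.9872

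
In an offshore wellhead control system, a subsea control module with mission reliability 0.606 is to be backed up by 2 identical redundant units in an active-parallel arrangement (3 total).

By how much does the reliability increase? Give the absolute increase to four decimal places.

R_before = 0.606
R_after = 1 − (1 − 0.606)^3 = 0.9388
ΔR = 0.9388 − 0.606 = 0.3328

0.3328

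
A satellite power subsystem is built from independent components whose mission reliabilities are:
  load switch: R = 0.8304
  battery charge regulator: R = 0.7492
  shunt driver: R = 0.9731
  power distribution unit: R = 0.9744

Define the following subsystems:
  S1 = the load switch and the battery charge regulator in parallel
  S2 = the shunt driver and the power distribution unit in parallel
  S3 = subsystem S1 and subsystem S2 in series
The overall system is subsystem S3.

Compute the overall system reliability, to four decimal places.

Parallel (load switch and battery charge regulator): 1 − (1 − 0.830400)(1 − 0.749200) = 0.957464
Parallel (shunt driver and power distribution unit): 1 − (1 − 0.973100)(1 − 0.974400) = 0.999311
Series ([0.957464] and [0.999311]): 0.957464 × 0.999311 = 0.9568

0.9568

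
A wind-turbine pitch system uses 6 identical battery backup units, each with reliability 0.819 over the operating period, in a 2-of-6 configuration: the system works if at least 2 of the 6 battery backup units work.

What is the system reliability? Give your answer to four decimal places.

0.9990

R = Σ_{i=2}^{6} C(6,i) p^i (1−p)^{6−i} with p = 0.819
C(6,2)·0.819^2·0.181^4 = 0.010799
C(6,3)·0.819^3·0.181^3 = 0.065150
C(6,4)·0.819^4·0.181^2 = 0.221098
C(6,5)·0.819^5·0.181^1 = 0.400174
C(6,6)·0.819^6·0.181^0 = 0.301789
Sum = 0.9990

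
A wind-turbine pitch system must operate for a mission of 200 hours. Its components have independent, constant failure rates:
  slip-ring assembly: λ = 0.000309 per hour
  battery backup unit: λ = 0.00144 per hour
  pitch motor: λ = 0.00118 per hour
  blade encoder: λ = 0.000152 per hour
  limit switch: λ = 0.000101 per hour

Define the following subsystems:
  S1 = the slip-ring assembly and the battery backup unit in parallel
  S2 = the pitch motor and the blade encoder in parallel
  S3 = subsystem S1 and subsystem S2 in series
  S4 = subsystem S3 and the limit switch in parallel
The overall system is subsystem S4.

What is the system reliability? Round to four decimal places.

R(slip-ring assembly) = exp(−0.000309 × 200) = 0.940071
R(battery backup unit) = exp(−0.00144 × 200) = 0.749762
R(pitch motor) = exp(−0.00118 × 200) = 0.789781
R(blade encoder) = exp(−0.000152 × 200) = 0.970057
R(limit switch) = exp(−0.000101 × 200) = 0.980003
Parallel (slip-ring assembly and battery backup unit): 1 − (1 − 0.940071)(1 − 0.749762) = 0.985003
Parallel (pitch motor and blade encoder): 1 − (1 − 0.789781)(1 − 0.970057) = 0.993705
Series ([0.985003] and [0.993705]): 0.985003 × 0.993705 = 0.978802
Parallel ([0.978802] and limit switch): 1 − (1 − 0.978802)(1 − 0.980003) = 0.9996

0.9996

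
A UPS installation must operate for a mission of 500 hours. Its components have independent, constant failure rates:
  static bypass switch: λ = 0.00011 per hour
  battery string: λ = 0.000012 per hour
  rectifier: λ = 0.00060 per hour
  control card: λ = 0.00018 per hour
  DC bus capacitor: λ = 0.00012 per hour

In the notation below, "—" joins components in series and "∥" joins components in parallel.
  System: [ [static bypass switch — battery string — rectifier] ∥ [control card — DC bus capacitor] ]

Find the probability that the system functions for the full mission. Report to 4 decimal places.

R(static bypass switch) = exp(−0.00011 × 500) = 0.946485
R(battery string) = exp(−0.000012 × 500) = 0.994018
R(rectifier) = exp(−0.00060 × 500) = 0.740818
R(control card) = exp(−0.00018 × 500) = 0.913931
R(DC bus capacitor) = exp(−0.00012 × 500) = 0.941765
Series (static bypass switch, battery string, and rectifier): 0.946485 × 0.994018 × 0.740818 = 0.696979
Series (control card and DC bus capacitor): 0.913931 × 0.941765 = 0.860708
Parallel ([0.696979] and [0.860708]): 1 − (1 − 0.696979)(1 − 0.860708) = 0.9578

0.9578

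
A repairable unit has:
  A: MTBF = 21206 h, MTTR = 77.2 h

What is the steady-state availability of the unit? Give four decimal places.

A(A) = MTBF/(MTBF+MTTR) = 21206/(21206+77.2) = 0.9964

0.9964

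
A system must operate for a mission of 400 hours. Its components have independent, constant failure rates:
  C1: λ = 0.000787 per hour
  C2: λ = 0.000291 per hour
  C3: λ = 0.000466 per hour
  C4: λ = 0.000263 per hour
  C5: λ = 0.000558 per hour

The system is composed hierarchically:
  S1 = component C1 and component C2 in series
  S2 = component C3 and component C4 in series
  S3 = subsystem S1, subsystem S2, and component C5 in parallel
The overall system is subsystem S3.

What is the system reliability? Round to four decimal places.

0.9823

R(C1) = exp(−0.000787 × 400) = 0.729935
R(C2) = exp(−0.000291 × 400) = 0.890119
R(C3) = exp(−0.000466 × 400) = 0.829942
R(C4) = exp(−0.000263 × 400) = 0.900144
R(C5) = exp(−0.000558 × 400) = 0.799955
Series (C1 and C2): 0.729935 × 0.890119 = 0.649729
Series (C3 and C4): 0.829942 × 0.900144 = 0.747067
Parallel ([0.649729], [0.747067], and C5): 1 − (1 − 0.649729)(1 − 0.747067)(1 − 0.799955) = 0.9823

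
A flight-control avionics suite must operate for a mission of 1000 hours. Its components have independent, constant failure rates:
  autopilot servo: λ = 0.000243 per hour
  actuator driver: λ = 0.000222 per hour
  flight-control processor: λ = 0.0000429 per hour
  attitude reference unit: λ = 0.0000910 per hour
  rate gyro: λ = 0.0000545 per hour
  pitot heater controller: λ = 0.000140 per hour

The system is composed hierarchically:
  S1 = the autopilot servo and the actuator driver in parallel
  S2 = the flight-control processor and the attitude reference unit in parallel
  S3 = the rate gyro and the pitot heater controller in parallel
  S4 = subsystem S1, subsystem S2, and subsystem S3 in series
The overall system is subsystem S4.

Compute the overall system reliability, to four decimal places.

R(autopilot servo) = exp(−0.000243 × 1000) = 0.784272
R(actuator driver) = exp(−0.000222 × 1000) = 0.800915
R(flight-control processor) = exp(−0.0000429 × 1000) = 0.958007
R(attitude reference unit) = exp(−0.0000910 × 1000) = 0.913018
R(rate gyro) = exp(−0.0000545 × 1000) = 0.946959
R(pitot heater controller) = exp(−0.000140 × 1000) = 0.869358
Parallel (autopilot servo and actuator driver): 1 − (1 − 0.784272)(1 − 0.800915) = 0.957052
Parallel (flight-control processor and attitude reference unit): 1 − (1 − 0.958007)(1 − 0.913018) = 0.996347
Parallel (rate gyro and pitot heater controller): 1 − (1 − 0.946959)(1 − 0.869358) = 0.993071
Series ([0.957052], [0.996347], and [0.993071]): 0.957052 × 0.996347 × 0.993071 = 0.9469

0.9469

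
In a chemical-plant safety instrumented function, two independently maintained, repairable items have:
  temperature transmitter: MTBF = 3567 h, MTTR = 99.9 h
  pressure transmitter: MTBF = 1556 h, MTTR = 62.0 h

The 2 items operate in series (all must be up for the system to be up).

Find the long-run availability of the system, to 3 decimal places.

A(temperature transmitter) = MTBF/(MTBF+MTTR) = 3567/(3567+99.9) = 0.972756
A(pressure transmitter) = MTBF/(MTBF+MTTR) = 1556/(1556+62.0) = 0.961681
Series availability: 0.972756 × 0.961681 = 0.935

0.935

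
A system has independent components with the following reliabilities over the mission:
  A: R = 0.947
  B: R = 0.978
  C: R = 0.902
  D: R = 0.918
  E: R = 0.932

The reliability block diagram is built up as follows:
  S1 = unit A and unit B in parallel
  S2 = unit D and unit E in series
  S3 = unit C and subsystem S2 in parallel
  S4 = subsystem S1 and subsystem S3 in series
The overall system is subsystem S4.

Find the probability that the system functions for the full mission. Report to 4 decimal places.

0.9847

Parallel (A and B): 1 − (1 − 0.947000)(1 − 0.978000) = 0.998834
Series (D and E): 0.918000 × 0.932000 = 0.855576
Parallel (C and [0.855576]): 1 − (1 − 0.902000)(1 − 0.855576) = 0.985846
Series ([0.998834] and [0.985846]): 0.998834 × 0.985846 = 0.9847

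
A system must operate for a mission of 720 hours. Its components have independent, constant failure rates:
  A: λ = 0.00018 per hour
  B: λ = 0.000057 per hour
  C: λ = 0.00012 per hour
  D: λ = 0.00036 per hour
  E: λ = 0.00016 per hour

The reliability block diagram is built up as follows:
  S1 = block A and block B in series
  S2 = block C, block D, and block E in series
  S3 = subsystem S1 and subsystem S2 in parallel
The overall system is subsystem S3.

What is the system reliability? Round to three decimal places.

R(A) = exp(−0.00018 × 720) = 0.87845
R(B) = exp(−0.000057 × 720) = 0.95979
R(C) = exp(−0.00012 × 720) = 0.91723
R(D) = exp(−0.00036 × 720) = 0.77167
R(E) = exp(−0.00016 × 720) = 0.89119
Series (A and B): 0.87845 × 0.95979 = 0.84313
Series (C, D, and E): 0.91723 × 0.77167 × 0.89119 = 0.63078
Parallel ([0.84313] and [0.63078]): 1 − (1 − 0.84313)(1 − 0.63078) = 0.942

0.942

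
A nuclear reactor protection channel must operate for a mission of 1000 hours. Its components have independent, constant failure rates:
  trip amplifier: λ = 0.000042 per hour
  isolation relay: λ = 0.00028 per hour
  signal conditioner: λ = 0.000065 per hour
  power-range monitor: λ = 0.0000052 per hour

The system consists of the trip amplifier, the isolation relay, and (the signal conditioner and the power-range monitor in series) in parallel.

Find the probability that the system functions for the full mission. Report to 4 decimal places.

R(trip amplifier) = exp(−0.000042 × 1000) = 0.958870
R(isolation relay) = exp(−0.00028 × 1000) = 0.755784
R(signal conditioner) = exp(−0.000065 × 1000) = 0.937067
R(power-range monitor) = exp(−0.0000052 × 1000) = 0.994813
Series (signal conditioner and power-range monitor): 0.937067 × 0.994813 = 0.932206
Parallel (trip amplifier, isolation relay, and [0.932206]): 1 − (1 − 0.958870)(1 − 0.755784)(1 − 0.932206) = 0.9993

0.9993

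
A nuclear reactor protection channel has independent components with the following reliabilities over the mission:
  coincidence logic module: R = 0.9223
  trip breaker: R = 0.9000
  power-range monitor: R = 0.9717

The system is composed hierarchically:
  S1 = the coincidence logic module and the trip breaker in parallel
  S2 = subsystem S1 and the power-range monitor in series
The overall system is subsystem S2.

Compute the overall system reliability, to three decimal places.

0.964

Parallel (coincidence logic module and trip breaker): 1 − (1 − 0.92230)(1 − 0.90000) = 0.99223
Series ([0.99223] and power-range monitor): 0.99223 × 0.97170 = 0.964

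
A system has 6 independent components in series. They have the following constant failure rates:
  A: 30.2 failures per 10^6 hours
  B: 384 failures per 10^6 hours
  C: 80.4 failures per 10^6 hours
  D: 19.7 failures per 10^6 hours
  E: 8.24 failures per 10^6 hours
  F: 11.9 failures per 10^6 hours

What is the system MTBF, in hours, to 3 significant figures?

1870

Series of exponential components: λ_sys = Σ λ_i
λ_sys = 0.0000302 + 0.000384 + 0.0000804 + 0.0000197 + 0.00000824 + 0.0000119 = 5.3444e-04 /h
MTBF = 1 / λ_sys = 1870 h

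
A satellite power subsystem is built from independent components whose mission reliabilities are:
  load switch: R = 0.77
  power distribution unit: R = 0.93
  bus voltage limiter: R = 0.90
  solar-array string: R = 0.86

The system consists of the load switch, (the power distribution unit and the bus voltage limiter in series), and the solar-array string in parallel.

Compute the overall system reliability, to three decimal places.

0.995

Series (power distribution unit and bus voltage limiter): 0.93000 × 0.90000 = 0.83700
Parallel (load switch, [0.83700], and solar-array string): 1 − (1 − 0.77000)(1 − 0.83700)(1 − 0.86000) = 0.995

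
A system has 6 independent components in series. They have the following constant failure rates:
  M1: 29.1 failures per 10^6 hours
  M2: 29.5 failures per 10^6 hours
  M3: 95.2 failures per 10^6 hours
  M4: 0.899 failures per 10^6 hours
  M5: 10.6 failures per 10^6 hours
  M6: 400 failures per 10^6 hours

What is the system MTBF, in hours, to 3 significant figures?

Series of exponential components: λ_sys = Σ λ_i
λ_sys = 0.0000291 + 0.0000295 + 0.0000952 + 0.000000899 + 0.0000106 + 0.000400 = 5.6530e-04 /h
MTBF = 1 / λ_sys = 1770 h

1770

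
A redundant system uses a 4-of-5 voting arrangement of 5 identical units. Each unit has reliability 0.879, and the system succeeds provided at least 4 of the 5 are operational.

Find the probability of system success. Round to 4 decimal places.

R = Σ_{i=4}^{5} C(5,i) p^i (1−p)^{5−i} with p = 0.879
C(5,4)·0.879^4·0.121^1 = 0.361169
C(5,5)·0.879^5·0.121^0 = 0.524740
Sum = 0.8859

0.8859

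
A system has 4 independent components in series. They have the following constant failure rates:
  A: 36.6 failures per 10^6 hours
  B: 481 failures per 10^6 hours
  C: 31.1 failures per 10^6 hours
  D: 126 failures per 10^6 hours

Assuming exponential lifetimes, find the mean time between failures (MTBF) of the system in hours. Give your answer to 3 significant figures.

1480

Series of exponential components: λ_sys = Σ λ_i
λ_sys = 0.0000366 + 0.000481 + 0.0000311 + 0.000126 = 6.7470e-04 /h
MTBF = 1 / λ_sys = 1480 h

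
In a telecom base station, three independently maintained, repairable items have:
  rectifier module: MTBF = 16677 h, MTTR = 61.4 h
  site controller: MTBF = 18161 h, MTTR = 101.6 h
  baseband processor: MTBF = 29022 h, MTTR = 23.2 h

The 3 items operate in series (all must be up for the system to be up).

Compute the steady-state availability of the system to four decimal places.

A(rectifier module) = MTBF/(MTBF+MTTR) = 16677/(16677+61.4) = 0.996332
A(site controller) = MTBF/(MTBF+MTTR) = 18161/(18161+101.6) = 0.994437
A(baseband processor) = MTBF/(MTBF+MTTR) = 29022/(29022+23.2) = 0.999201
Series availability: 0.996332 × 0.994437 × 0.999201 = 0.9900

0.9900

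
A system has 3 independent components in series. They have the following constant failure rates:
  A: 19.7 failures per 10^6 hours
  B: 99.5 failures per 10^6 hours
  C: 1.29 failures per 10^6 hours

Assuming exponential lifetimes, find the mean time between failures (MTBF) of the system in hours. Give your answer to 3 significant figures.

8300

Series of exponential components: λ_sys = Σ λ_i
λ_sys = 0.0000197 + 0.0000995 + 0.00000129 = 1.2049e-04 /h
MTBF = 1 / λ_sys = 8300 h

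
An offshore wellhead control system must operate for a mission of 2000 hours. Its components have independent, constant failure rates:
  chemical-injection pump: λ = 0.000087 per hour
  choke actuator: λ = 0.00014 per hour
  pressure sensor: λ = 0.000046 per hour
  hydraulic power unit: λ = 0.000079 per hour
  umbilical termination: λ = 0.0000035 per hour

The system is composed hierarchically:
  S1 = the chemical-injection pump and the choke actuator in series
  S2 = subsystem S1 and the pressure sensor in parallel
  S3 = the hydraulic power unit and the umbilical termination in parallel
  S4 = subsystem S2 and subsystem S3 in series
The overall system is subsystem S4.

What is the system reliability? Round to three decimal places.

0.967

R(chemical-injection pump) = exp(−0.000087 × 2000) = 0.84030
R(choke actuator) = exp(−0.00014 × 2000) = 0.75578
R(pressure sensor) = exp(−0.000046 × 2000) = 0.91211
R(hydraulic power unit) = exp(−0.000079 × 2000) = 0.85385
R(umbilical termination) = exp(−0.0000035 × 2000) = 0.99302
Series (chemical-injection pump and choke actuator): 0.84030 × 0.75578 = 0.63508
Parallel ([0.63508] and pressure sensor): 1 − (1 − 0.63508)(1 − 0.91211) = 0.96793
Parallel (hydraulic power unit and umbilical termination): 1 − (1 − 0.85385)(1 − 0.99302) = 0.99898
Series ([0.96793] and [0.99898]): 0.96793 × 0.99898 = 0.967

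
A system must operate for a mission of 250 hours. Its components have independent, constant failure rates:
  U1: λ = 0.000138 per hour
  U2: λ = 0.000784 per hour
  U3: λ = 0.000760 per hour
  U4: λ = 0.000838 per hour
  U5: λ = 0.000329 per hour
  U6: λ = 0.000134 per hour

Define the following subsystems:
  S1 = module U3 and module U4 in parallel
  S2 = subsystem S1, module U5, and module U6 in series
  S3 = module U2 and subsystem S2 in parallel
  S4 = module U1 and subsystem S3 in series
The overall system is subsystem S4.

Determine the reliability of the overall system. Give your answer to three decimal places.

0.942

R(U1) = exp(−0.000138 × 250) = 0.96609
R(U2) = exp(−0.000784 × 250) = 0.82201
R(U3) = exp(−0.000760 × 250) = 0.82696
R(U4) = exp(−0.000838 × 250) = 0.81099
R(U5) = exp(−0.000329 × 250) = 0.92104
R(U6) = exp(−0.000134 × 250) = 0.96705
Parallel (U3 and U4): 1 − (1 − 0.82696)(1 − 0.81099) = 0.96729
Series ([0.96729], U5, and U6): 0.96729 × 0.92104 × 0.96705 = 0.86156
Parallel (U2 and [0.86156]): 1 − (1 − 0.82201)(1 − 0.86156) = 0.97536
Series (U1 and [0.97536]): 0.96609 × 0.97536 = 0.942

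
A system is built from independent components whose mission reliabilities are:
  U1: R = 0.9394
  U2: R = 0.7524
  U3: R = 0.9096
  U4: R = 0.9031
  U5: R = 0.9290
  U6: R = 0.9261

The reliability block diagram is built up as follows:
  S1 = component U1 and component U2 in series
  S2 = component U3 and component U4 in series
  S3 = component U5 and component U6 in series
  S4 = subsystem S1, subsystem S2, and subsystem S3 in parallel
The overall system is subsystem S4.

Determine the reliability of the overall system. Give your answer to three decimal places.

0.993

Series (U1 and U2): 0.93940 × 0.75240 = 0.70680
Series (U3 and U4): 0.90960 × 0.90310 = 0.82146
Series (U5 and U6): 0.92900 × 0.92610 = 0.86035
Parallel ([0.70680], [0.82146], and [0.86035]): 1 − (1 − 0.70680)(1 − 0.82146)(1 − 0.86035) = 0.993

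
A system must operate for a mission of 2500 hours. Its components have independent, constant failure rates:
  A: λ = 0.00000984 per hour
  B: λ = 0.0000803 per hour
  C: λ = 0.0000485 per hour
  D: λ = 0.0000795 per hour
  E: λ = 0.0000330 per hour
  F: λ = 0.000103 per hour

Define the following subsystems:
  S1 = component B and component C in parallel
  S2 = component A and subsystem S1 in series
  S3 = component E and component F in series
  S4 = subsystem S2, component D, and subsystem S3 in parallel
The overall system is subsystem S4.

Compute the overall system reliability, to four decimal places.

R(A) = exp(−0.00000984 × 2500) = 0.975700
R(B) = exp(−0.0000803 × 2500) = 0.818117
R(C) = exp(−0.0000485 × 2500) = 0.885812
R(D) = exp(−0.0000795 × 2500) = 0.819755
R(E) = exp(−0.0000330 × 2500) = 0.920811
R(F) = exp(−0.000103 × 2500) = 0.772982
Parallel (B and C): 1 − (1 − 0.818117)(1 − 0.885812) = 0.979231
Series (A and [0.979231]): 0.975700 × 0.979231 = 0.955436
Series (E and F): 0.920811 × 0.772982 = 0.711770
Parallel ([0.955436], D, and [0.711770]): 1 − (1 − 0.955436)(1 − 0.819755)(1 − 0.711770) = 0.9977

0.9977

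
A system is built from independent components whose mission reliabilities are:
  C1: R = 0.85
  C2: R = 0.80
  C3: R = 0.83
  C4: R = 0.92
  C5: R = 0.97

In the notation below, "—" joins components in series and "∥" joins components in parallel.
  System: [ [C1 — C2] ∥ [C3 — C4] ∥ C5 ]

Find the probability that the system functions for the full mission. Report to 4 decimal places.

Series (C1 and C2): 0.850000 × 0.800000 = 0.680000
Series (C3 and C4): 0.830000 × 0.920000 = 0.763600
Parallel ([0.680000], [0.763600], and C5): 1 − (1 − 0.680000)(1 − 0.763600)(1 − 0.970000) = 0.9977

0.9977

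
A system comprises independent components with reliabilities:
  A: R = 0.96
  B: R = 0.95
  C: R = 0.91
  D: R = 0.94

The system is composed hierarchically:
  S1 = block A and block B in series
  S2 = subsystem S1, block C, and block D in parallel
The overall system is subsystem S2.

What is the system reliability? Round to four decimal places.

0.9995

Series (A and B): 0.960000 × 0.950000 = 0.912000
Parallel ([0.912000], C, and D): 1 − (1 − 0.912000)(1 − 0.910000)(1 − 0.940000) = 0.9995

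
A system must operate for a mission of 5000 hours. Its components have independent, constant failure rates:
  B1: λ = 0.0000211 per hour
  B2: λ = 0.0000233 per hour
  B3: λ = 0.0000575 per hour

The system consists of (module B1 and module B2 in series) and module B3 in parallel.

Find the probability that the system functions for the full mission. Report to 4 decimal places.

R(B1) = exp(−0.0000211 × 5000) = 0.899874
R(B2) = exp(−0.0000233 × 5000) = 0.890030
R(B3) = exp(−0.0000575 × 5000) = 0.750137
Series (B1 and B2): 0.899874 × 0.890030 = 0.800915
Parallel ([0.800915] and B3): 1 − (1 − 0.800915)(1 − 0.750137) = 0.9503

0.9503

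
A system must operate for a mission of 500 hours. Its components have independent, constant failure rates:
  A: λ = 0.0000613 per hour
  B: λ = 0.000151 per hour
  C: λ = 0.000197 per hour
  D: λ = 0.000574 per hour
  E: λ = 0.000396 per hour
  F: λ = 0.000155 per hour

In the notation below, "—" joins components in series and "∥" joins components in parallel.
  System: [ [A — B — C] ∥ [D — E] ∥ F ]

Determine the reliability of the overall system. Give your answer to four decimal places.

0.9947

R(A) = exp(−0.0000613 × 500) = 0.969815
R(B) = exp(−0.000151 × 500) = 0.927280
R(C) = exp(−0.000197 × 500) = 0.906196
R(D) = exp(−0.000574 × 500) = 0.750512
R(E) = exp(−0.000396 × 500) = 0.820370
R(F) = exp(−0.000155 × 500) = 0.925427
Series (A, B, and C): 0.969815 × 0.927280 × 0.906196 = 0.814933
Series (D and E): 0.750512 × 0.820370 = 0.615698
Parallel ([0.814933], [0.615698], and F): 1 − (1 − 0.814933)(1 − 0.615698)(1 − 0.925427) = 0.9947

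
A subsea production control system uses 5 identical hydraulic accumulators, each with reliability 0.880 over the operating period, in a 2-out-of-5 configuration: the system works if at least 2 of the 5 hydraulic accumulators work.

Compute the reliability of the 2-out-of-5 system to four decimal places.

0.9991

R = Σ_{i=2}^{5} C(5,i) p^i (1−p)^{5−i} with p = 0.880
C(5,2)·0.880^2·0.120^3 = 0.013382
C(5,3)·0.880^3·0.120^2 = 0.098132
C(5,4)·0.880^4·0.120^1 = 0.359817
C(5,5)·0.880^5·0.120^0 = 0.527732
Sum = 0.9991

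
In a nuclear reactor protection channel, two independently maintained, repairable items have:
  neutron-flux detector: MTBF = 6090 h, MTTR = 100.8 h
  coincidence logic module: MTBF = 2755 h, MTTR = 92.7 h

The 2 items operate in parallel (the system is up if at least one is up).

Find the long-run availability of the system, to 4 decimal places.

0.9995

A(neutron-flux detector) = MTBF/(MTBF+MTTR) = 6090/(6090+100.8) = 0.983718
A(coincidence logic module) = MTBF/(MTBF+MTTR) = 2755/(2755+92.7) = 0.967447
Parallel availability: 1 − (1 − 0.983718)(1 − 0.967447) = 0.9995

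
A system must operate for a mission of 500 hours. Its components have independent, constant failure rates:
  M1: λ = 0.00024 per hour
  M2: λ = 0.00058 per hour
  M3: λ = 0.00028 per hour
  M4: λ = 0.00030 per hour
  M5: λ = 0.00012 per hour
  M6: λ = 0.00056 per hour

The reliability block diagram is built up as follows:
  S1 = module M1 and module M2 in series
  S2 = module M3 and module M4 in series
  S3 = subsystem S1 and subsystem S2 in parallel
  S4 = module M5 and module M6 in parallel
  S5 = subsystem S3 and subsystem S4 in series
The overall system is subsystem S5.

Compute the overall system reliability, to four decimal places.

R(M1) = exp(−0.00024 × 500) = 0.886920
R(M2) = exp(−0.00058 × 500) = 0.748264
R(M3) = exp(−0.00028 × 500) = 0.869358
R(M4) = exp(−0.00030 × 500) = 0.860708
R(M5) = exp(−0.00012 × 500) = 0.941765
R(M6) = exp(−0.00056 × 500) = 0.755784
Series (M1 and M2): 0.886920 × 0.748264 = 0.663650
Series (M3 and M4): 0.869358 × 0.860708 = 0.748263
Parallel ([0.663650] and [0.748263]): 1 − (1 − 0.663650)(1 − 0.748263) = 0.915328
Parallel (M5 and M6): 1 − (1 − 0.941765)(1 − 0.755784) = 0.985778
Series ([0.915328] and [0.985778]): 0.915328 × 0.985778 = 0.9023

0.9023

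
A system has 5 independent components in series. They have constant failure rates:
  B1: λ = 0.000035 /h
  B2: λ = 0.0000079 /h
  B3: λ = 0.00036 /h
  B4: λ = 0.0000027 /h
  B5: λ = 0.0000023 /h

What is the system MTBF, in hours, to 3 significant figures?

2450

Series of exponential components: λ_sys = Σ λ_i
λ_sys = 0.000035 + 0.0000079 + 0.00036 + 0.0000027 + 0.0000023 = 4.0790e-04 /h
MTBF = 1 / λ_sys = 2450 h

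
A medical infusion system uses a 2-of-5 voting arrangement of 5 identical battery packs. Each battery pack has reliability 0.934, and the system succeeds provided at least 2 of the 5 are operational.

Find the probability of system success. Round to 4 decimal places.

0.9999

R = Σ_{i=2}^{5} C(5,i) p^i (1−p)^{5−i} with p = 0.934
C(5,2)·0.934^2·0.066^3 = 0.002508
C(5,3)·0.934^3·0.066^2 = 0.035492
C(5,4)·0.934^4·0.066^1 = 0.251132
C(5,5)·0.934^5·0.066^0 = 0.710779
Sum = 0.9999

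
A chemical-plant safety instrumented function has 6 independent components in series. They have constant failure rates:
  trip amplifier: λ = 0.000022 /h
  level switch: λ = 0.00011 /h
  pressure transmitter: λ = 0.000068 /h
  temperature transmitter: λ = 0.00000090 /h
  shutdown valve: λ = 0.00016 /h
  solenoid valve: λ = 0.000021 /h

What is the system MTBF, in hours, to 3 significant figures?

Series of exponential components: λ_sys = Σ λ_i
λ_sys = 0.000022 + 0.00011 + 0.000068 + 0.00000090 + 0.00016 + 0.000021 = 3.8190e-04 /h
MTBF = 1 / λ_sys = 2620 h

2620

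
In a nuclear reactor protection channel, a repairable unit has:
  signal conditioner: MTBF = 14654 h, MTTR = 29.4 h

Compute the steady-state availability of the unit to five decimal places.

A(signal conditioner) = MTBF/(MTBF+MTTR) = 14654/(14654+29.4) = 0.99800

0.99800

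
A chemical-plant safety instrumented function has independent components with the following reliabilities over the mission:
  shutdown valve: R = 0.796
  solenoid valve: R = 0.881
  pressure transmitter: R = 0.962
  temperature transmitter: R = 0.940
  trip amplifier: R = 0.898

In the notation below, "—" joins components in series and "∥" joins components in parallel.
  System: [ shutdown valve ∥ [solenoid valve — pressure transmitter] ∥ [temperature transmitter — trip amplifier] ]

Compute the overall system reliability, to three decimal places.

0.995

Series (solenoid valve and pressure transmitter): 0.88100 × 0.96200 = 0.84752
Series (temperature transmitter and trip amplifier): 0.94000 × 0.89800 = 0.84412
Parallel (shutdown valve, [0.84752], and [0.84412]): 1 − (1 − 0.79600)(1 − 0.84752)(1 − 0.84412) = 0.995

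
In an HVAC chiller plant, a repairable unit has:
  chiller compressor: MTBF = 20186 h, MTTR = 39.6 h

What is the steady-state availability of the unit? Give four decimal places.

0.9980

A(chiller compressor) = MTBF/(MTBF+MTTR) = 20186/(20186+39.6) = 0.9980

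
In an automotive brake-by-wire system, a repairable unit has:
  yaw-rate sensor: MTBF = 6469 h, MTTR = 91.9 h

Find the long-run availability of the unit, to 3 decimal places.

A(yaw-rate sensor) = MTBF/(MTBF+MTTR) = 6469/(6469+91.9) = 0.986

0.986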